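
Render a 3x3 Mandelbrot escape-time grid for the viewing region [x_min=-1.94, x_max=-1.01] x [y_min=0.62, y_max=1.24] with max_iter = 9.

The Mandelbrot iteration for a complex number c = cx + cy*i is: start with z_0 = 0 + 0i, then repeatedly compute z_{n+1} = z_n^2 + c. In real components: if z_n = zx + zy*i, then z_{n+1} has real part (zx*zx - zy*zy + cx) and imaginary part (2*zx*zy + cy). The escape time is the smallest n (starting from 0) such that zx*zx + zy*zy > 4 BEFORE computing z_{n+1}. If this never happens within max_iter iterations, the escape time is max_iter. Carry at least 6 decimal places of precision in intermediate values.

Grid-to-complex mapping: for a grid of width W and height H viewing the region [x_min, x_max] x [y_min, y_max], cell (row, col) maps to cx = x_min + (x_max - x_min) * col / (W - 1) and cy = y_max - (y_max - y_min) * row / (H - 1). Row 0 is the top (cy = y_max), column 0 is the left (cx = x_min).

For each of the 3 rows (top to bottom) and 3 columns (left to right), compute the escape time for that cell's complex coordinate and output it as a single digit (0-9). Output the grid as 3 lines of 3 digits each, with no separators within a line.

Answer: 123
133
134

Derivation:
(row=0, col=0): c = -1.9400 + 1.2400i → escape time 1
(row=0, col=1): c = -1.4750 + 1.2400i → escape time 2
(row=0, col=2): c = -1.0100 + 1.2400i → escape time 3
(row=1, col=0): c = -1.9400 + 0.9300i → escape time 1
(row=1, col=1): c = -1.4750 + 0.9300i → escape time 3
(row=1, col=2): c = -1.0100 + 0.9300i → escape time 3
(row=2, col=0): c = -1.9400 + 0.6200i → escape time 1
(row=2, col=1): c = -1.4750 + 0.6200i → escape time 3
(row=2, col=2): c = -1.0100 + 0.6200i → escape time 4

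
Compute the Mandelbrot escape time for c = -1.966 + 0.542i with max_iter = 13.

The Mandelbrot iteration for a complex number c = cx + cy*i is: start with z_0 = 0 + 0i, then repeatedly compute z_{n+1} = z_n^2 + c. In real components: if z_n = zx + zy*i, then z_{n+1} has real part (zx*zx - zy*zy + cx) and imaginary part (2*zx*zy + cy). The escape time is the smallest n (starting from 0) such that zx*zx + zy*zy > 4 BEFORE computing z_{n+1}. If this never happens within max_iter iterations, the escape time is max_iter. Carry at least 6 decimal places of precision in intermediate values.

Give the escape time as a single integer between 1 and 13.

z_0 = 0 + 0i, c = -1.9660 + 0.5420i
Iter 1: z = -1.9660 + 0.5420i, |z|^2 = 4.1589
Escaped at iteration 1

Answer: 1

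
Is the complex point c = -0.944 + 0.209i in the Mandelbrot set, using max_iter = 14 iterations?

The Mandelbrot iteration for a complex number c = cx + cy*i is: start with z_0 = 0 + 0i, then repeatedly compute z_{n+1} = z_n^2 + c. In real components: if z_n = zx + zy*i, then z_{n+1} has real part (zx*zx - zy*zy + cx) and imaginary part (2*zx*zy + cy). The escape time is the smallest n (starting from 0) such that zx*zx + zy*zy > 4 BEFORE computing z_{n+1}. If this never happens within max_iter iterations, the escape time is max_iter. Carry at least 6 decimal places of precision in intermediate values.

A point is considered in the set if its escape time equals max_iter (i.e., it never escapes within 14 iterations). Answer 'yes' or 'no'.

Answer: yes

Derivation:
z_0 = 0 + 0i, c = -0.9440 + 0.2090i
Iter 1: z = -0.9440 + 0.2090i, |z|^2 = 0.9348
Iter 2: z = -0.0965 + -0.1856i, |z|^2 = 0.0438
Iter 3: z = -0.9691 + 0.2448i, |z|^2 = 0.9991
Iter 4: z = -0.0647 + -0.2656i, |z|^2 = 0.0747
Iter 5: z = -1.0103 + 0.2434i, |z|^2 = 1.0800
Iter 6: z = 0.0175 + -0.2828i, |z|^2 = 0.0803
Iter 7: z = -1.0237 + 0.1991i, |z|^2 = 1.0875
Iter 8: z = 0.0643 + -0.1986i, |z|^2 = 0.0436
Iter 9: z = -0.9793 + 0.1835i, |z|^2 = 0.9927
Iter 10: z = -0.0186 + -0.1504i, |z|^2 = 0.0230
Iter 11: z = -0.9663 + 0.2146i, |z|^2 = 0.9797
Iter 12: z = -0.0564 + -0.2057i, |z|^2 = 0.0455
Iter 13: z = -0.9831 + 0.2322i, |z|^2 = 1.0205
Did not escape in 14 iterations → in set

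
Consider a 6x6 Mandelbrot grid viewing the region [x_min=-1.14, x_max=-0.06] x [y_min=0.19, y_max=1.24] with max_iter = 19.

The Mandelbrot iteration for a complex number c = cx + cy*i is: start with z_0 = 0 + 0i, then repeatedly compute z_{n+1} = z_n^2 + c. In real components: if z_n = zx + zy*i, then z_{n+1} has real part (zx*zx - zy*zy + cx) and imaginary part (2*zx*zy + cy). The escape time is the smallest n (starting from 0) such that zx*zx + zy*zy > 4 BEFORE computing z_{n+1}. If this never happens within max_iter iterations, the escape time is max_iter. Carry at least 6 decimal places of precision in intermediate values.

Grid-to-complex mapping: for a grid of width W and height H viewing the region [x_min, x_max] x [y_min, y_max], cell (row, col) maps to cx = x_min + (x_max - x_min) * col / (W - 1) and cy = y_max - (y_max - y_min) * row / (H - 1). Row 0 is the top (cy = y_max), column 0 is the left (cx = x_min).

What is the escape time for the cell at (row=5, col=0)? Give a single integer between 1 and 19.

Answer: 19

Derivation:
z_0 = 0 + 0i, c = -1.1400 + 0.1900i
Iter 1: z = -1.1400 + 0.1900i, |z|^2 = 1.3357
Iter 2: z = 0.1235 + -0.2432i, |z|^2 = 0.0744
Iter 3: z = -1.1839 + 0.1299i, |z|^2 = 1.4185
Iter 4: z = 0.2447 + -0.1176i, |z|^2 = 0.0737
Iter 5: z = -1.0940 + 0.1324i, |z|^2 = 1.2143
Iter 6: z = 0.0392 + -0.0997i, |z|^2 = 0.0115
Iter 7: z = -1.1484 + 0.1822i, |z|^2 = 1.3520
Iter 8: z = 0.1456 + -0.2284i, |z|^2 = 0.0734
Iter 9: z = -1.1710 + 0.1235i, |z|^2 = 1.3864
Iter 10: z = 0.2159 + -0.0991i, |z|^2 = 0.0565
Iter 11: z = -1.1032 + 0.1472i, |z|^2 = 1.2387
Iter 12: z = 0.0554 + -0.1348i, |z|^2 = 0.0212
Iter 13: z = -1.1551 + 0.1751i, |z|^2 = 1.3649
Iter 14: z = 0.1636 + -0.2145i, |z|^2 = 0.0728
Iter 15: z = -1.1592 + 0.1198i, |z|^2 = 1.3582
Iter 16: z = 0.1894 + -0.0878i, |z|^2 = 0.0436
Iter 17: z = -1.1118 + 0.1567i, |z|^2 = 1.2607
Iter 18: z = 0.0716 + -0.1585i, |z|^2 = 0.0302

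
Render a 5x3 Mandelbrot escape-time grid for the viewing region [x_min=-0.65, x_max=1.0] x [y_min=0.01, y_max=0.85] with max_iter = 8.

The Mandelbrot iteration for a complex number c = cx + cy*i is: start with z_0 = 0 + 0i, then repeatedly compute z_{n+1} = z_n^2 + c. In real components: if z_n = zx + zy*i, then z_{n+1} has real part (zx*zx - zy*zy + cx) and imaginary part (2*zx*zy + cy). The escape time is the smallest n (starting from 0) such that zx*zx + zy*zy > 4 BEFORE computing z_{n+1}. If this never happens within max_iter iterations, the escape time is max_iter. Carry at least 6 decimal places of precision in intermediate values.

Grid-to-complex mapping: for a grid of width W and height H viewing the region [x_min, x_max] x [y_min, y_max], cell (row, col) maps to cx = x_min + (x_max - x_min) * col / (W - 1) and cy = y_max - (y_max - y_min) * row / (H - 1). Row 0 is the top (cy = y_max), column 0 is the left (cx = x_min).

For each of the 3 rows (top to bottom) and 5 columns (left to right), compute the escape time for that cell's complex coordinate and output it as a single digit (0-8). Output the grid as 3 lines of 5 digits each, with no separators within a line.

(row=0, col=0): c = -0.6500 + 0.8500i → escape time 4
(row=0, col=1): c = -0.2375 + 0.8500i → escape time 8
(row=0, col=2): c = 0.1750 + 0.8500i → escape time 5
(row=0, col=3): c = 0.5875 + 0.8500i → escape time 3
(row=0, col=4): c = 1.0000 + 0.8500i → escape time 2
(row=1, col=0): c = -0.6500 + 0.4300i → escape time 8
(row=1, col=1): c = -0.2375 + 0.4300i → escape time 8
(row=1, col=2): c = 0.1750 + 0.4300i → escape time 8
(row=1, col=3): c = 0.5875 + 0.4300i → escape time 4
(row=1, col=4): c = 1.0000 + 0.4300i → escape time 2
(row=2, col=0): c = -0.6500 + 0.0100i → escape time 8
(row=2, col=1): c = -0.2375 + 0.0100i → escape time 8
(row=2, col=2): c = 0.1750 + 0.0100i → escape time 8
(row=2, col=3): c = 0.5875 + 0.0100i → escape time 4
(row=2, col=4): c = 1.0000 + 0.0100i → escape time 2

Answer: 48532
88842
88842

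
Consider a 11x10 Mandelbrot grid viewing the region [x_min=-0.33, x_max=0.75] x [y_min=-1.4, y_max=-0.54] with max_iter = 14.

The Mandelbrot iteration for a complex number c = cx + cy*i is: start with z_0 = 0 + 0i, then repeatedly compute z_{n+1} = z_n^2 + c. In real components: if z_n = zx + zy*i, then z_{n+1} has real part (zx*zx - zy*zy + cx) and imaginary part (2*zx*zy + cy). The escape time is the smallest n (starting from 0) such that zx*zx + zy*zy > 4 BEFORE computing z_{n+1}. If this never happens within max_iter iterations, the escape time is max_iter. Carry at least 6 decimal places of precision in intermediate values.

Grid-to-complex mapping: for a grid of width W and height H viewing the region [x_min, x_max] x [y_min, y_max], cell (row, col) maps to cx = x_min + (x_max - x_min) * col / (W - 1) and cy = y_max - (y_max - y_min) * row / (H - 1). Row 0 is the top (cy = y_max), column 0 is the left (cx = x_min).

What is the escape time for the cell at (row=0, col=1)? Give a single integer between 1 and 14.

Answer: 14

Derivation:
z_0 = 0 + 0i, c = -0.2220 + -0.5400i
Iter 1: z = -0.2220 + -0.5400i, |z|^2 = 0.3409
Iter 2: z = -0.4643 + -0.3002i, |z|^2 = 0.3057
Iter 3: z = -0.0966 + -0.2612i, |z|^2 = 0.0775
Iter 4: z = -0.2809 + -0.4896i, |z|^2 = 0.3186
Iter 5: z = -0.3828 + -0.2650i, |z|^2 = 0.2167
Iter 6: z = -0.1457 + -0.3372i, |z|^2 = 0.1349
Iter 7: z = -0.3144 + -0.4418i, |z|^2 = 0.2940
Iter 8: z = -0.3183 + -0.2622i, |z|^2 = 0.1700
Iter 9: z = -0.1894 + -0.3731i, |z|^2 = 0.1751
Iter 10: z = -0.3253 + -0.3986i, |z|^2 = 0.2647
Iter 11: z = -0.2751 + -0.2806i, |z|^2 = 0.1544
Iter 12: z = -0.2251 + -0.3856i, |z|^2 = 0.1994
Iter 13: z = -0.3200 + -0.3664i, |z|^2 = 0.2367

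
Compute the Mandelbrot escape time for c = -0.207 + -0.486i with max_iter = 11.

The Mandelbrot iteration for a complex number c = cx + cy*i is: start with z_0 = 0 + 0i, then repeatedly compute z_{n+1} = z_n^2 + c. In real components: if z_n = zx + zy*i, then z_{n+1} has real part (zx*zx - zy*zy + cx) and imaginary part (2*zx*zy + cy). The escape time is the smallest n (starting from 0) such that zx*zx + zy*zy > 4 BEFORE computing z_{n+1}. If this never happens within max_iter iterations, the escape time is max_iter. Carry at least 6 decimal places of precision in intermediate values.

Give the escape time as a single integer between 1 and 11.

Answer: 11

Derivation:
z_0 = 0 + 0i, c = -0.2070 + -0.4860i
Iter 1: z = -0.2070 + -0.4860i, |z|^2 = 0.2790
Iter 2: z = -0.4003 + -0.2848i, |z|^2 = 0.2414
Iter 3: z = -0.1278 + -0.2580i, |z|^2 = 0.0829
Iter 4: z = -0.2572 + -0.4200i, |z|^2 = 0.2426
Iter 5: z = -0.3173 + -0.2699i, |z|^2 = 0.1735
Iter 6: z = -0.1792 + -0.3147i, |z|^2 = 0.1312
Iter 7: z = -0.2739 + -0.3732i, |z|^2 = 0.2143
Iter 8: z = -0.2712 + -0.2815i, |z|^2 = 0.1528
Iter 9: z = -0.2127 + -0.3333i, |z|^2 = 0.1563
Iter 10: z = -0.2728 + -0.3442i, |z|^2 = 0.1929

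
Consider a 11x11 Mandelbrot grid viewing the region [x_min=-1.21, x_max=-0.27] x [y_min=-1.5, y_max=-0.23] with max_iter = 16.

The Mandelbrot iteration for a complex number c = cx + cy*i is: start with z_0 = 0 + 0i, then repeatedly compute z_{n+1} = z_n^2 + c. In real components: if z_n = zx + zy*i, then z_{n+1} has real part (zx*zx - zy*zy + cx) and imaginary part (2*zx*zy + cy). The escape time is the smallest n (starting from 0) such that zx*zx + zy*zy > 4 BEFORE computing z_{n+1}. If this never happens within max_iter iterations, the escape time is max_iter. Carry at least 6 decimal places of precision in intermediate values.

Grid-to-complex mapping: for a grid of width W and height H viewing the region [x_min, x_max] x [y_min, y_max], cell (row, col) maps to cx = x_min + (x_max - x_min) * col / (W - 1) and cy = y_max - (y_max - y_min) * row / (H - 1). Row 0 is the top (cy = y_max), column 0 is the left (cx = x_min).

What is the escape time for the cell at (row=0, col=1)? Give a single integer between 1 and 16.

Answer: 16

Derivation:
z_0 = 0 + 0i, c = -1.1160 + -0.2300i
Iter 1: z = -1.1160 + -0.2300i, |z|^2 = 1.2984
Iter 2: z = 0.0766 + 0.2834i, |z|^2 = 0.0862
Iter 3: z = -1.1904 + -0.1866i, |z|^2 = 1.4520
Iter 4: z = 0.2663 + 0.2143i, |z|^2 = 0.1168
Iter 5: z = -1.0910 + -0.1159i, |z|^2 = 1.2037
Iter 6: z = 0.0609 + 0.0228i, |z|^2 = 0.0042
Iter 7: z = -1.1128 + -0.2272i, |z|^2 = 1.2900
Iter 8: z = 0.0707 + 0.2757i, |z|^2 = 0.0810
Iter 9: z = -1.1870 + -0.1910i, |z|^2 = 1.4455
Iter 10: z = 0.2565 + 0.2234i, |z|^2 = 0.1157
Iter 11: z = -1.1001 + -0.1154i, |z|^2 = 1.2236
Iter 12: z = 0.0810 + 0.0238i, |z|^2 = 0.0071
Iter 13: z = -1.1100 + -0.2261i, |z|^2 = 1.2833
Iter 14: z = 0.0650 + 0.2720i, |z|^2 = 0.0782
Iter 15: z = -1.1858 + -0.1946i, |z|^2 = 1.4440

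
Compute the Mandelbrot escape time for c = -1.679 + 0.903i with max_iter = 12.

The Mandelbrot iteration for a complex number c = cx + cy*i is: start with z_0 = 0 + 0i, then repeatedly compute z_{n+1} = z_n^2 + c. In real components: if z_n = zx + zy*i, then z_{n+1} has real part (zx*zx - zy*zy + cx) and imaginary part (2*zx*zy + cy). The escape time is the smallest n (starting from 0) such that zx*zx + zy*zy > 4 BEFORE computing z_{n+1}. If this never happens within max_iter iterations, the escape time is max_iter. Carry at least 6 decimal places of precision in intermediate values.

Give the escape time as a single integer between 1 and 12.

Answer: 2

Derivation:
z_0 = 0 + 0i, c = -1.6790 + 0.9030i
Iter 1: z = -1.6790 + 0.9030i, |z|^2 = 3.6345
Iter 2: z = 0.3246 + -2.1293i, |z|^2 = 4.6392
Escaped at iteration 2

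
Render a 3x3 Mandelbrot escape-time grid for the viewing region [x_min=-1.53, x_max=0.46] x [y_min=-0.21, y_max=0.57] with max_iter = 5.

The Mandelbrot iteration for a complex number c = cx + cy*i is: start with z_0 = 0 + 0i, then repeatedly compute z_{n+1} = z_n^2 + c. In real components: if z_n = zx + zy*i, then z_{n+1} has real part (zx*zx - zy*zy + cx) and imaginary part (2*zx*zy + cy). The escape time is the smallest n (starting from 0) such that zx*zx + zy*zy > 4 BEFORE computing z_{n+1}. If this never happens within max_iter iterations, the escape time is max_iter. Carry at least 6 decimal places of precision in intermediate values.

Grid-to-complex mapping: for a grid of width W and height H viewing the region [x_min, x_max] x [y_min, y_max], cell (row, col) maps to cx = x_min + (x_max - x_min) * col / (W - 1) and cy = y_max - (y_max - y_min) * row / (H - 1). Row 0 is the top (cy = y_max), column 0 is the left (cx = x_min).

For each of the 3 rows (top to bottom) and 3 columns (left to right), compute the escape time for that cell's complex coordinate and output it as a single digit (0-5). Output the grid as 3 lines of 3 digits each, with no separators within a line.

(row=0, col=0): c = -1.5300 + 0.5700i → escape time 3
(row=0, col=1): c = -0.5350 + 0.5700i → escape time 5
(row=0, col=2): c = 0.4600 + 0.5700i → escape time 5
(row=1, col=0): c = -1.5300 + 0.1800i → escape time 5
(row=1, col=1): c = -0.5350 + 0.1800i → escape time 5
(row=1, col=2): c = 0.4600 + 0.1800i → escape time 5
(row=2, col=0): c = -1.5300 + -0.2100i → escape time 5
(row=2, col=1): c = -0.5350 + -0.2100i → escape time 5
(row=2, col=2): c = 0.4600 + -0.2100i → escape time 5

Answer: 355
555
555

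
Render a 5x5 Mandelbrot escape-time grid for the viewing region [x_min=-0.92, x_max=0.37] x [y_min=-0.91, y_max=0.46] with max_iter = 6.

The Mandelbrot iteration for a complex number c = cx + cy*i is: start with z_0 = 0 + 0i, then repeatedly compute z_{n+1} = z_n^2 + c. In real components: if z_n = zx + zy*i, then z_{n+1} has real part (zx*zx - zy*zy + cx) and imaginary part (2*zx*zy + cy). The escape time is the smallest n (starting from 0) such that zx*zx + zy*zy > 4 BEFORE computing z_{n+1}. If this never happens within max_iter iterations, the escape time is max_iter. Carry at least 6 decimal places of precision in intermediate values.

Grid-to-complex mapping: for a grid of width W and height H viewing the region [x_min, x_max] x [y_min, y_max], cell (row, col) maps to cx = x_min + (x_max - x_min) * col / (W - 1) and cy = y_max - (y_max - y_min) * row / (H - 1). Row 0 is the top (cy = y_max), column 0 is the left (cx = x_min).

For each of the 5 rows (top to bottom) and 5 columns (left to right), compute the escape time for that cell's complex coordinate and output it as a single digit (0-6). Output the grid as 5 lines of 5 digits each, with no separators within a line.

(row=0, col=0): c = -0.9200 + 0.4600i → escape time 6
(row=0, col=1): c = -0.5975 + 0.4600i → escape time 6
(row=0, col=2): c = -0.2750 + 0.4600i → escape time 6
(row=0, col=3): c = 0.0475 + 0.4600i → escape time 6
(row=0, col=4): c = 0.3700 + 0.4600i → escape time 6
(row=1, col=0): c = -0.9200 + 0.1175i → escape time 6
(row=1, col=1): c = -0.5975 + 0.1175i → escape time 6
(row=1, col=2): c = -0.2750 + 0.1175i → escape time 6
(row=1, col=3): c = 0.0475 + 0.1175i → escape time 6
(row=1, col=4): c = 0.3700 + 0.1175i → escape time 6
(row=2, col=0): c = -0.9200 + -0.2250i → escape time 6
(row=2, col=1): c = -0.5975 + -0.2250i → escape time 6
(row=2, col=2): c = -0.2750 + -0.2250i → escape time 6
(row=2, col=3): c = 0.0475 + -0.2250i → escape time 6
(row=2, col=4): c = 0.3700 + -0.2250i → escape time 6
(row=3, col=0): c = -0.9200 + -0.5675i → escape time 5
(row=3, col=1): c = -0.5975 + -0.5675i → escape time 6
(row=3, col=2): c = -0.2750 + -0.5675i → escape time 6
(row=3, col=3): c = 0.0475 + -0.5675i → escape time 6
(row=3, col=4): c = 0.3700 + -0.5675i → escape time 6
(row=4, col=0): c = -0.9200 + -0.9100i → escape time 3
(row=4, col=1): c = -0.5975 + -0.9100i → escape time 4
(row=4, col=2): c = -0.2750 + -0.9100i → escape time 6
(row=4, col=3): c = 0.0475 + -0.9100i → escape time 6
(row=4, col=4): c = 0.3700 + -0.9100i → escape time 3

Answer: 66666
66666
66666
56666
34663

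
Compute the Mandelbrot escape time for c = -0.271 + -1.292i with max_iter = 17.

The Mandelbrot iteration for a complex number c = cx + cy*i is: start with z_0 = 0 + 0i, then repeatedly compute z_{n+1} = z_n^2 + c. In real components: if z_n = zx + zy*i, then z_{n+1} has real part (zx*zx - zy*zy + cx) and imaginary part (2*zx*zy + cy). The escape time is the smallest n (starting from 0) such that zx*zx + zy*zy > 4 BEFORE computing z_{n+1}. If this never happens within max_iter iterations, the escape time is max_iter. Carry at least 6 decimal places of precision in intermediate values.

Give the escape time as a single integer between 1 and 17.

Answer: 3

Derivation:
z_0 = 0 + 0i, c = -0.2710 + -1.2920i
Iter 1: z = -0.2710 + -1.2920i, |z|^2 = 1.7427
Iter 2: z = -1.8668 + -0.5917i, |z|^2 = 3.8352
Iter 3: z = 2.8639 + 0.9173i, |z|^2 = 9.0433
Escaped at iteration 3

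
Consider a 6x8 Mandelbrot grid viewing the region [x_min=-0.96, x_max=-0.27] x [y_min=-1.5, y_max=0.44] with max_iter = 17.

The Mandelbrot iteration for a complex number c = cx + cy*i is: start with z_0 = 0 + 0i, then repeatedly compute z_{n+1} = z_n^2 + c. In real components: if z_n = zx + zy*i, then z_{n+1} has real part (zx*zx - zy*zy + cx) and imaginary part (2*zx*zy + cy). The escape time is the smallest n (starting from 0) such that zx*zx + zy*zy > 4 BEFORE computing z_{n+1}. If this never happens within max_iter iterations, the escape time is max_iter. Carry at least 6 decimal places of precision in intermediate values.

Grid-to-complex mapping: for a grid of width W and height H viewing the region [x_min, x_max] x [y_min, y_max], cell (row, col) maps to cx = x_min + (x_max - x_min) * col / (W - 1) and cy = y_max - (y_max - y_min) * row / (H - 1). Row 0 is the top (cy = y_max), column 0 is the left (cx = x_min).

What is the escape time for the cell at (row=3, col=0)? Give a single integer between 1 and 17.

Answer: 7

Derivation:
z_0 = 0 + 0i, c = -0.9600 + -0.3914i
Iter 1: z = -0.9600 + -0.3914i, |z|^2 = 1.0748
Iter 2: z = -0.1916 + 0.3601i, |z|^2 = 0.1664
Iter 3: z = -1.0530 + -0.5294i, |z|^2 = 1.3890
Iter 4: z = -0.1316 + 0.7235i, |z|^2 = 0.5408
Iter 5: z = -1.4662 + -0.5818i, |z|^2 = 2.4882
Iter 6: z = 0.8512 + 1.3147i, |z|^2 = 2.4528
Iter 7: z = -1.9638 + 1.8466i, |z|^2 = 7.2665
Escaped at iteration 7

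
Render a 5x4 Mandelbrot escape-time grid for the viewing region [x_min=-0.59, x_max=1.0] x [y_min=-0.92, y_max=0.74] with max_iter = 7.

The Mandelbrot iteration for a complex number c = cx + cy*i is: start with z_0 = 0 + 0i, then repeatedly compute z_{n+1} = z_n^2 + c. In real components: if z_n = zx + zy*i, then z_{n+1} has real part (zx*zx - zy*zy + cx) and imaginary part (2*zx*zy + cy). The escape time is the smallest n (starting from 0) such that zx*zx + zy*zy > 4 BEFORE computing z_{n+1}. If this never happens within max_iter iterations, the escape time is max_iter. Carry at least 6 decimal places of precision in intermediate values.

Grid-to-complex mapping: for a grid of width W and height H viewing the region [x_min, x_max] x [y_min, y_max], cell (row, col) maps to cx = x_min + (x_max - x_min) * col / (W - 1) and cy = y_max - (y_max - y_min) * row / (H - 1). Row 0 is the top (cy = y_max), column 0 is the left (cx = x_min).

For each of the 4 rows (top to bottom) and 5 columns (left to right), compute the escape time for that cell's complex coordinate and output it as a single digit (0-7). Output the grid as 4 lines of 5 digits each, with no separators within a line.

Answer: 67632
77742
77742
47422

Derivation:
(row=0, col=0): c = -0.5900 + 0.7400i → escape time 6
(row=0, col=1): c = -0.1925 + 0.7400i → escape time 7
(row=0, col=2): c = 0.2050 + 0.7400i → escape time 6
(row=0, col=3): c = 0.6025 + 0.7400i → escape time 3
(row=0, col=4): c = 1.0000 + 0.7400i → escape time 2
(row=1, col=0): c = -0.5900 + 0.1867i → escape time 7
(row=1, col=1): c = -0.1925 + 0.1867i → escape time 7
(row=1, col=2): c = 0.2050 + 0.1867i → escape time 7
(row=1, col=3): c = 0.6025 + 0.1867i → escape time 4
(row=1, col=4): c = 1.0000 + 0.1867i → escape time 2
(row=2, col=0): c = -0.5900 + -0.3667i → escape time 7
(row=2, col=1): c = -0.1925 + -0.3667i → escape time 7
(row=2, col=2): c = 0.2050 + -0.3667i → escape time 7
(row=2, col=3): c = 0.6025 + -0.3667i → escape time 4
(row=2, col=4): c = 1.0000 + -0.3667i → escape time 2
(row=3, col=0): c = -0.5900 + -0.9200i → escape time 4
(row=3, col=1): c = -0.1925 + -0.9200i → escape time 7
(row=3, col=2): c = 0.2050 + -0.9200i → escape time 4
(row=3, col=3): c = 0.6025 + -0.9200i → escape time 2
(row=3, col=4): c = 1.0000 + -0.9200i → escape time 2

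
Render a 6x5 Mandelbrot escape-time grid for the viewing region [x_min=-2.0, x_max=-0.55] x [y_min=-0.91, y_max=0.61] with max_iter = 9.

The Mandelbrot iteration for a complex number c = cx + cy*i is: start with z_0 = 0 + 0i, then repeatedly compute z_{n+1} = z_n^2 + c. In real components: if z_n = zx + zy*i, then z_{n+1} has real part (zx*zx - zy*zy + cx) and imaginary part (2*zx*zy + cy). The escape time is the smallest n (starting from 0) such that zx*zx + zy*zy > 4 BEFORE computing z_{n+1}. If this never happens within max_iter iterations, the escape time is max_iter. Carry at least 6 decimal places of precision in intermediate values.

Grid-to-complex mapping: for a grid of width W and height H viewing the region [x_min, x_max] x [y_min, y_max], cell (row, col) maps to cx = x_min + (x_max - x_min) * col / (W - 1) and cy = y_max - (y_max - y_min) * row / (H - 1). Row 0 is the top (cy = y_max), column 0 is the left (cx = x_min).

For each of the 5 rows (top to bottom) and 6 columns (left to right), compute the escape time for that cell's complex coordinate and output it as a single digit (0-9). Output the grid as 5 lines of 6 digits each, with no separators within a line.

Answer: 133459
145999
149999
133559
123334

Derivation:
(row=0, col=0): c = -2.0000 + 0.6100i → escape time 1
(row=0, col=1): c = -1.7100 + 0.6100i → escape time 3
(row=0, col=2): c = -1.4200 + 0.6100i → escape time 3
(row=0, col=3): c = -1.1300 + 0.6100i → escape time 4
(row=0, col=4): c = -0.8400 + 0.6100i → escape time 5
(row=0, col=5): c = -0.5500 + 0.6100i → escape time 9
(row=1, col=0): c = -2.0000 + 0.2300i → escape time 1
(row=1, col=1): c = -1.7100 + 0.2300i → escape time 4
(row=1, col=2): c = -1.4200 + 0.2300i → escape time 5
(row=1, col=3): c = -1.1300 + 0.2300i → escape time 9
(row=1, col=4): c = -0.8400 + 0.2300i → escape time 9
(row=1, col=5): c = -0.5500 + 0.2300i → escape time 9
(row=2, col=0): c = -2.0000 + -0.1500i → escape time 1
(row=2, col=1): c = -1.7100 + -0.1500i → escape time 4
(row=2, col=2): c = -1.4200 + -0.1500i → escape time 9
(row=2, col=3): c = -1.1300 + -0.1500i → escape time 9
(row=2, col=4): c = -0.8400 + -0.1500i → escape time 9
(row=2, col=5): c = -0.5500 + -0.1500i → escape time 9
(row=3, col=0): c = -2.0000 + -0.5300i → escape time 1
(row=3, col=1): c = -1.7100 + -0.5300i → escape time 3
(row=3, col=2): c = -1.4200 + -0.5300i → escape time 3
(row=3, col=3): c = -1.1300 + -0.5300i → escape time 5
(row=3, col=4): c = -0.8400 + -0.5300i → escape time 5
(row=3, col=5): c = -0.5500 + -0.5300i → escape time 9
(row=4, col=0): c = -2.0000 + -0.9100i → escape time 1
(row=4, col=1): c = -1.7100 + -0.9100i → escape time 2
(row=4, col=2): c = -1.4200 + -0.9100i → escape time 3
(row=4, col=3): c = -1.1300 + -0.9100i → escape time 3
(row=4, col=4): c = -0.8400 + -0.9100i → escape time 3
(row=4, col=5): c = -0.5500 + -0.9100i → escape time 4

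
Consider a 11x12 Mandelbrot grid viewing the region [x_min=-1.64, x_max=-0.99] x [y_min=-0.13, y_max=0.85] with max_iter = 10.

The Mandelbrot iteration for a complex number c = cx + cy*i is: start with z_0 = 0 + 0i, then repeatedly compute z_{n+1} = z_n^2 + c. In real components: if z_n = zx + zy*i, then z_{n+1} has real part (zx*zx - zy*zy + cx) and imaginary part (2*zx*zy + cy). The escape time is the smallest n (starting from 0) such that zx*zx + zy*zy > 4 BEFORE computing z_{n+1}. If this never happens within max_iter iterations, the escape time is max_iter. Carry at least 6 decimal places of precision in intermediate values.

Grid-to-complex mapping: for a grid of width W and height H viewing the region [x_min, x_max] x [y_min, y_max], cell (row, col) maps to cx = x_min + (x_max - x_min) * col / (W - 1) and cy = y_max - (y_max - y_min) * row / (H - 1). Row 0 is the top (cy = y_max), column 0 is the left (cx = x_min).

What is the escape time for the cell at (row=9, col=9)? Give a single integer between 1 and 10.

z_0 = 0 + 0i, c = -1.0550 + 0.0482i
Iter 1: z = -1.0550 + 0.0482i, |z|^2 = 1.1153
Iter 2: z = 0.0557 + -0.0535i, |z|^2 = 0.0060
Iter 3: z = -1.0548 + 0.0422i, |z|^2 = 1.1143
Iter 4: z = 0.0557 + -0.0409i, |z|^2 = 0.0048
Iter 5: z = -1.0536 + 0.0436i, |z|^2 = 1.1119
Iter 6: z = 0.0531 + -0.0437i, |z|^2 = 0.0047
Iter 7: z = -1.0541 + 0.0435i, |z|^2 = 1.1130
Iter 8: z = 0.0542 + -0.0436i, |z|^2 = 0.0048
Iter 9: z = -1.0540 + 0.0435i, |z|^2 = 1.1127

Answer: 10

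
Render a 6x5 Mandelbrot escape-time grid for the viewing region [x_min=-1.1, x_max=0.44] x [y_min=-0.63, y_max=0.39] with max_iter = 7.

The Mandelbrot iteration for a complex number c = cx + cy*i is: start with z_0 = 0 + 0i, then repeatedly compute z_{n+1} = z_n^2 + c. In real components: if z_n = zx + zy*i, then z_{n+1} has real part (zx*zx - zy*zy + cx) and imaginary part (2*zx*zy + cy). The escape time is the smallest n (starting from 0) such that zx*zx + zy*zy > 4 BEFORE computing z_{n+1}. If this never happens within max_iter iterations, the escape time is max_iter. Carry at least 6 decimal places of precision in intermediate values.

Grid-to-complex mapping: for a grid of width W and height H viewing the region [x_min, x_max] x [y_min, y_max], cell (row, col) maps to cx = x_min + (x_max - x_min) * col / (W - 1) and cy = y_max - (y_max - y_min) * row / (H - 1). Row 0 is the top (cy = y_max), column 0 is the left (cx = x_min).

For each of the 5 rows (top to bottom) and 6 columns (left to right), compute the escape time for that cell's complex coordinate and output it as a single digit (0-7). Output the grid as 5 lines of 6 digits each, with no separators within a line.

Answer: 777777
777776
777776
777777
457775

Derivation:
(row=0, col=0): c = -1.1000 + 0.3900i → escape time 7
(row=0, col=1): c = -0.7920 + 0.3900i → escape time 7
(row=0, col=2): c = -0.4840 + 0.3900i → escape time 7
(row=0, col=3): c = -0.1760 + 0.3900i → escape time 7
(row=0, col=4): c = 0.1320 + 0.3900i → escape time 7
(row=0, col=5): c = 0.4400 + 0.3900i → escape time 7
(row=1, col=0): c = -1.1000 + 0.1350i → escape time 7
(row=1, col=1): c = -0.7920 + 0.1350i → escape time 7
(row=1, col=2): c = -0.4840 + 0.1350i → escape time 7
(row=1, col=3): c = -0.1760 + 0.1350i → escape time 7
(row=1, col=4): c = 0.1320 + 0.1350i → escape time 7
(row=1, col=5): c = 0.4400 + 0.1350i → escape time 6
(row=2, col=0): c = -1.1000 + -0.1200i → escape time 7
(row=2, col=1): c = -0.7920 + -0.1200i → escape time 7
(row=2, col=2): c = -0.4840 + -0.1200i → escape time 7
(row=2, col=3): c = -0.1760 + -0.1200i → escape time 7
(row=2, col=4): c = 0.1320 + -0.1200i → escape time 7
(row=2, col=5): c = 0.4400 + -0.1200i → escape time 6
(row=3, col=0): c = -1.1000 + -0.3750i → escape time 7
(row=3, col=1): c = -0.7920 + -0.3750i → escape time 7
(row=3, col=2): c = -0.4840 + -0.3750i → escape time 7
(row=3, col=3): c = -0.1760 + -0.3750i → escape time 7
(row=3, col=4): c = 0.1320 + -0.3750i → escape time 7
(row=3, col=5): c = 0.4400 + -0.3750i → escape time 7
(row=4, col=0): c = -1.1000 + -0.6300i → escape time 4
(row=4, col=1): c = -0.7920 + -0.6300i → escape time 5
(row=4, col=2): c = -0.4840 + -0.6300i → escape time 7
(row=4, col=3): c = -0.1760 + -0.6300i → escape time 7
(row=4, col=4): c = 0.1320 + -0.6300i → escape time 7
(row=4, col=5): c = 0.4400 + -0.6300i → escape time 5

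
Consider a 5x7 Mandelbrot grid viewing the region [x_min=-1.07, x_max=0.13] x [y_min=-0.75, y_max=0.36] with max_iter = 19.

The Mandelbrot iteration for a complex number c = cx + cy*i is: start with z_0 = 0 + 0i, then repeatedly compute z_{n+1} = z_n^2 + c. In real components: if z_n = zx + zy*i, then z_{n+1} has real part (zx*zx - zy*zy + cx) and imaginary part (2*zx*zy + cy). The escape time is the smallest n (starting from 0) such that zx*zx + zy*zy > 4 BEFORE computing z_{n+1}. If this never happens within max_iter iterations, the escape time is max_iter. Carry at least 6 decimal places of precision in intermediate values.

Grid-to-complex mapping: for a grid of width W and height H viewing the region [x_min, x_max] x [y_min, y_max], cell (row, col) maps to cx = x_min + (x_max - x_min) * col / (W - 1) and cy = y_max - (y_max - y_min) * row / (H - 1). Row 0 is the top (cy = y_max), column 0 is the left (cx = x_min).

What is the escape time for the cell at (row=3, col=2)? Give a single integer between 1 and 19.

Answer: 19

Derivation:
z_0 = 0 + 0i, c = -0.4700 + -0.1950i
Iter 1: z = -0.4700 + -0.1950i, |z|^2 = 0.2589
Iter 2: z = -0.2871 + -0.0117i, |z|^2 = 0.0826
Iter 3: z = -0.3877 + -0.1883i, |z|^2 = 0.1858
Iter 4: z = -0.3551 + -0.0490i, |z|^2 = 0.1285
Iter 5: z = -0.3463 + -0.1602i, |z|^2 = 0.1456
Iter 6: z = -0.3758 + -0.0841i, |z|^2 = 0.1483
Iter 7: z = -0.3359 + -0.1318i, |z|^2 = 0.1302
Iter 8: z = -0.3746 + -0.1064i, |z|^2 = 0.1516
Iter 9: z = -0.3410 + -0.1153i, |z|^2 = 0.1296
Iter 10: z = -0.3670 + -0.1164i, |z|^2 = 0.1482
Iter 11: z = -0.3489 + -0.1096i, |z|^2 = 0.1337
Iter 12: z = -0.3603 + -0.1185i, |z|^2 = 0.1439
Iter 13: z = -0.3542 + -0.1096i, |z|^2 = 0.1375
Iter 14: z = -0.3565 + -0.1174i, |z|^2 = 0.1409
Iter 15: z = -0.3567 + -0.1113i, |z|^2 = 0.1396
Iter 16: z = -0.3552 + -0.1156i, |z|^2 = 0.1395
Iter 17: z = -0.3572 + -0.1129i, |z|^2 = 0.1403
Iter 18: z = -0.3551 + -0.1144i, |z|^2 = 0.1392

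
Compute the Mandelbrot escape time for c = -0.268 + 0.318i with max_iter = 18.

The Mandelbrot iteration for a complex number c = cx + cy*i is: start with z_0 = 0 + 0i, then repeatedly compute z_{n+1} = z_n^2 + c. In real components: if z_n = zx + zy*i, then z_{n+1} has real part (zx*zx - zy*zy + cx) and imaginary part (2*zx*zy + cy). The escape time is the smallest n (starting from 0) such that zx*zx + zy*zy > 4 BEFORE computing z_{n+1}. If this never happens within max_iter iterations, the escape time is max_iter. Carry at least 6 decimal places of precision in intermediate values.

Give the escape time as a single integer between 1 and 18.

Answer: 18

Derivation:
z_0 = 0 + 0i, c = -0.2680 + 0.3180i
Iter 1: z = -0.2680 + 0.3180i, |z|^2 = 0.1729
Iter 2: z = -0.2973 + 0.1476i, |z|^2 = 0.1102
Iter 3: z = -0.2014 + 0.2303i, |z|^2 = 0.0936
Iter 4: z = -0.2805 + 0.2253i, |z|^2 = 0.1294
Iter 5: z = -0.2401 + 0.1916i, |z|^2 = 0.0944
Iter 6: z = -0.2471 + 0.2260i, |z|^2 = 0.1121
Iter 7: z = -0.2580 + 0.2063i, |z|^2 = 0.1091
Iter 8: z = -0.2440 + 0.2115i, |z|^2 = 0.1043
Iter 9: z = -0.2532 + 0.2148i, |z|^2 = 0.1102
Iter 10: z = -0.2500 + 0.2092i, |z|^2 = 0.1063
Iter 11: z = -0.2493 + 0.2134i, |z|^2 = 0.1077
Iter 12: z = -0.2514 + 0.2116i, |z|^2 = 0.1080
Iter 13: z = -0.2496 + 0.2116i, |z|^2 = 0.1071
Iter 14: z = -0.2505 + 0.2124i, |z|^2 = 0.1078
Iter 15: z = -0.2504 + 0.2116i, |z|^2 = 0.1075
Iter 16: z = -0.2501 + 0.2120i, |z|^2 = 0.1075
Iter 17: z = -0.2504 + 0.2119i, |z|^2 = 0.1076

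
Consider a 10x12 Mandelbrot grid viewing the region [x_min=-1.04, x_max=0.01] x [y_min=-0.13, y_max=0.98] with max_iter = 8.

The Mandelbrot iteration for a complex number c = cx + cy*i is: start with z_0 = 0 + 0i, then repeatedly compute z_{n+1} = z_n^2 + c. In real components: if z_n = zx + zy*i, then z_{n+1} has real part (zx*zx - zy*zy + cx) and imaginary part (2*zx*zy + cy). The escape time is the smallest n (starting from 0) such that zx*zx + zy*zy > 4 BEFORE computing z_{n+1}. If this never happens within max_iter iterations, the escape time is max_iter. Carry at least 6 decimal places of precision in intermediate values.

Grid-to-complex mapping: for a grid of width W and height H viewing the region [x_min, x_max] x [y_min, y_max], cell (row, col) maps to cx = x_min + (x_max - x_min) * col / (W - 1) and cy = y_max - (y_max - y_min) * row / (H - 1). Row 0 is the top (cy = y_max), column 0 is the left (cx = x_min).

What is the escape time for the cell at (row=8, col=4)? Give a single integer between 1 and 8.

Answer: 8

Derivation:
z_0 = 0 + 0i, c = -0.5733 + 0.1727i
Iter 1: z = -0.5733 + 0.1727i, |z|^2 = 0.3585
Iter 2: z = -0.2745 + -0.0253i, |z|^2 = 0.0760
Iter 3: z = -0.4986 + 0.1866i, |z|^2 = 0.2835
Iter 4: z = -0.3595 + -0.0134i, |z|^2 = 0.1294
Iter 5: z = -0.4443 + 0.1824i, |z|^2 = 0.2306
Iter 6: z = -0.4092 + 0.0107i, |z|^2 = 0.1676
Iter 7: z = -0.4060 + 0.1640i, |z|^2 = 0.1917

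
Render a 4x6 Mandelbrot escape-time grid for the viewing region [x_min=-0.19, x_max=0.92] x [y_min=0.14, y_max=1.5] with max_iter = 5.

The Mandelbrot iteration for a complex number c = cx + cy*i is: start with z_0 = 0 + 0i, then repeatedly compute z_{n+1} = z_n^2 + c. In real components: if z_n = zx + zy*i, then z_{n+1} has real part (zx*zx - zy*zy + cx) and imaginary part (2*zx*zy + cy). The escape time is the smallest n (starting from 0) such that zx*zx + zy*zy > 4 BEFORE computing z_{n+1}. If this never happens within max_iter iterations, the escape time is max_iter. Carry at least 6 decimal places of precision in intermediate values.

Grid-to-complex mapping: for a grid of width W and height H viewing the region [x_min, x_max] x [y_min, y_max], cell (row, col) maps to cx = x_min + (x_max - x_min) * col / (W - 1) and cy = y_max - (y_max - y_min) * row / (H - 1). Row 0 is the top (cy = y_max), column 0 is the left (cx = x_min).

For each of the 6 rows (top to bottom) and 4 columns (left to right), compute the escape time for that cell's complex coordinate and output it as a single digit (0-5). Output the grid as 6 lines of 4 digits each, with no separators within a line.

Answer: 2222
3222
5422
5532
5543
5543

Derivation:
(row=0, col=0): c = -0.1900 + 1.5000i → escape time 2
(row=0, col=1): c = 0.1800 + 1.5000i → escape time 2
(row=0, col=2): c = 0.5500 + 1.5000i → escape time 2
(row=0, col=3): c = 0.9200 + 1.5000i → escape time 2
(row=1, col=0): c = -0.1900 + 1.2280i → escape time 3
(row=1, col=1): c = 0.1800 + 1.2280i → escape time 2
(row=1, col=2): c = 0.5500 + 1.2280i → escape time 2
(row=1, col=3): c = 0.9200 + 1.2280i → escape time 2
(row=2, col=0): c = -0.1900 + 0.9560i → escape time 5
(row=2, col=1): c = 0.1800 + 0.9560i → escape time 4
(row=2, col=2): c = 0.5500 + 0.9560i → escape time 2
(row=2, col=3): c = 0.9200 + 0.9560i → escape time 2
(row=3, col=0): c = -0.1900 + 0.6840i → escape time 5
(row=3, col=1): c = 0.1800 + 0.6840i → escape time 5
(row=3, col=2): c = 0.5500 + 0.6840i → escape time 3
(row=3, col=3): c = 0.9200 + 0.6840i → escape time 2
(row=4, col=0): c = -0.1900 + 0.4120i → escape time 5
(row=4, col=1): c = 0.1800 + 0.4120i → escape time 5
(row=4, col=2): c = 0.5500 + 0.4120i → escape time 4
(row=4, col=3): c = 0.9200 + 0.4120i → escape time 3
(row=5, col=0): c = -0.1900 + 0.1400i → escape time 5
(row=5, col=1): c = 0.1800 + 0.1400i → escape time 5
(row=5, col=2): c = 0.5500 + 0.1400i → escape time 4
(row=5, col=3): c = 0.9200 + 0.1400i → escape time 3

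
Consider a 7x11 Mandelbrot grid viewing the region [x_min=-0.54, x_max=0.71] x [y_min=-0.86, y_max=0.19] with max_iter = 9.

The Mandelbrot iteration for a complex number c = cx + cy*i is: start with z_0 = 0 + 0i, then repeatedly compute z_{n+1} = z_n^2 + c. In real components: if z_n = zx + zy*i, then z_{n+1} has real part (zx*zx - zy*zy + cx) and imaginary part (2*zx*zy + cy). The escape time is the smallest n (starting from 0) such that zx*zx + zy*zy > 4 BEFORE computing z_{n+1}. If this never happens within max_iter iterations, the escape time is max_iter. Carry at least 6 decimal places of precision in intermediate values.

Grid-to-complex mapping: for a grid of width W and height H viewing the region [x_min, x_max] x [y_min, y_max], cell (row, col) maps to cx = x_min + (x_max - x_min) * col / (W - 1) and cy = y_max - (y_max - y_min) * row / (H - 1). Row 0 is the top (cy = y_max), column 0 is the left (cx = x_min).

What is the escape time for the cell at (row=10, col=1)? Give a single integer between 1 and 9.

Answer: 6

Derivation:
z_0 = 0 + 0i, c = -0.3317 + -0.8600i
Iter 1: z = -0.3317 + -0.8600i, |z|^2 = 0.8496
Iter 2: z = -0.9613 + -0.2895i, |z|^2 = 1.0079
Iter 3: z = 0.5085 + -0.3034i, |z|^2 = 0.3506
Iter 4: z = -0.1651 + -1.1685i, |z|^2 = 1.3927
Iter 5: z = -1.6699 + -0.4742i, |z|^2 = 3.0134
Iter 6: z = 2.2321 + 0.7236i, |z|^2 = 5.5057
Escaped at iteration 6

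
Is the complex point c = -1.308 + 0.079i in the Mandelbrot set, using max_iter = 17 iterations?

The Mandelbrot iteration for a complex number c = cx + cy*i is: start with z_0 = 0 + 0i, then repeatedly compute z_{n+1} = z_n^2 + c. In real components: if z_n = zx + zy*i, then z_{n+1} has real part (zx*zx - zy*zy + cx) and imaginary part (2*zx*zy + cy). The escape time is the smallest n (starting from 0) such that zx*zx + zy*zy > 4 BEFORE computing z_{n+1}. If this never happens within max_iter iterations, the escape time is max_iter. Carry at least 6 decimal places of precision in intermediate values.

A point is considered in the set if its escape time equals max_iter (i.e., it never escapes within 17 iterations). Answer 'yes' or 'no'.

z_0 = 0 + 0i, c = -1.3080 + 0.0790i
Iter 1: z = -1.3080 + 0.0790i, |z|^2 = 1.7171
Iter 2: z = 0.3966 + -0.1277i, |z|^2 = 0.1736
Iter 3: z = -1.1670 + -0.0223i, |z|^2 = 1.3624
Iter 4: z = 0.0534 + 0.1310i, |z|^2 = 0.0200
Iter 5: z = -1.3223 + 0.0930i, |z|^2 = 1.7571
Iter 6: z = 0.4318 + -0.1669i, |z|^2 = 0.2143
Iter 7: z = -1.1494 + -0.0651i, |z|^2 = 1.3253
Iter 8: z = 0.0088 + 0.2288i, |z|^2 = 0.0524
Iter 9: z = -1.3603 + 0.0830i, |z|^2 = 1.8572
Iter 10: z = 0.5354 + -0.1469i, |z|^2 = 0.3082
Iter 11: z = -1.0429 + -0.0782i, |z|^2 = 1.0938
Iter 12: z = -0.2264 + 0.2422i, |z|^2 = 0.1099
Iter 13: z = -1.3154 + -0.0307i, |z|^2 = 1.7312
Iter 14: z = 0.4213 + 0.1597i, |z|^2 = 0.2030
Iter 15: z = -1.1560 + 0.2136i, |z|^2 = 1.3820
Iter 16: z = -0.0173 + -0.4148i, |z|^2 = 0.1724
Did not escape in 17 iterations → in set

Answer: yes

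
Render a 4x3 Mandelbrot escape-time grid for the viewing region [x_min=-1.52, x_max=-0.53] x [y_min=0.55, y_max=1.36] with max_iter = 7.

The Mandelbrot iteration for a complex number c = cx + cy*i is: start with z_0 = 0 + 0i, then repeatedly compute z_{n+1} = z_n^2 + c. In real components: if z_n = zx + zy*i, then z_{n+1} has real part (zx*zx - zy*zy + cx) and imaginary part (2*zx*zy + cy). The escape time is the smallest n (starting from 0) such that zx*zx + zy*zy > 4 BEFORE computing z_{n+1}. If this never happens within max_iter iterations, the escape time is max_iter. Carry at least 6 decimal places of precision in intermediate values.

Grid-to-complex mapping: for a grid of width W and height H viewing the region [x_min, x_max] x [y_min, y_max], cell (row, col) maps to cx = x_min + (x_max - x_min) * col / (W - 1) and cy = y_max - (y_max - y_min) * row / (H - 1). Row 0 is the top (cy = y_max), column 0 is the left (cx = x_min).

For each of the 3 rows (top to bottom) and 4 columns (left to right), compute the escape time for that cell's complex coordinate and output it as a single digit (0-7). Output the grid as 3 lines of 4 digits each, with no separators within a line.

(row=0, col=0): c = -1.5200 + 1.3600i → escape time 1
(row=0, col=1): c = -1.1900 + 1.3600i → escape time 2
(row=0, col=2): c = -0.8600 + 1.3600i → escape time 2
(row=0, col=3): c = -0.5300 + 1.3600i → escape time 2
(row=1, col=0): c = -1.5200 + 0.9550i → escape time 3
(row=1, col=1): c = -1.1900 + 0.9550i → escape time 3
(row=1, col=2): c = -0.8600 + 0.9550i → escape time 3
(row=1, col=3): c = -0.5300 + 0.9550i → escape time 4
(row=2, col=0): c = -1.5200 + 0.5500i → escape time 3
(row=2, col=1): c = -1.1900 + 0.5500i → escape time 4
(row=2, col=2): c = -0.8600 + 0.5500i → escape time 5
(row=2, col=3): c = -0.5300 + 0.5500i → escape time 7

Answer: 1222
3334
3457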